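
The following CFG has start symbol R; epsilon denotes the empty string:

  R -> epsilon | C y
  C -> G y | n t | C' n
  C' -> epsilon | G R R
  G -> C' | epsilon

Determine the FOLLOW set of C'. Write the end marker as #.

{ n, y }

In C -> C' n: add FIRST(n) = { n }.
In G -> C': C' is at the end, add FOLLOW(G) = { n, y }.
Union: FOLLOW(C') = { n, y }.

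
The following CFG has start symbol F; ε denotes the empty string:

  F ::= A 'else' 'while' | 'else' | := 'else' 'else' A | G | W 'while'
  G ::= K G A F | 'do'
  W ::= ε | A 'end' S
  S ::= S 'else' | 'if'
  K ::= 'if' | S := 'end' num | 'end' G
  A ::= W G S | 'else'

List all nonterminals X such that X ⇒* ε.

Directly nullable (have an ε-production): W.
No other nonterminal has a production whose RHS symbols are all nullable.

{ W }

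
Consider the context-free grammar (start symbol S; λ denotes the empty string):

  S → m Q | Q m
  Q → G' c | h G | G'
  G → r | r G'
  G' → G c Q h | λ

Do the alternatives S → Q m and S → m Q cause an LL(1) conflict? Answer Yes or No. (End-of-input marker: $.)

FIRST(Q m) = { c, h, m, r } and FIRST(m Q) = { m }.
Both contain m, so the two alternatives are not disjoint — LL(1) conflict.

Yes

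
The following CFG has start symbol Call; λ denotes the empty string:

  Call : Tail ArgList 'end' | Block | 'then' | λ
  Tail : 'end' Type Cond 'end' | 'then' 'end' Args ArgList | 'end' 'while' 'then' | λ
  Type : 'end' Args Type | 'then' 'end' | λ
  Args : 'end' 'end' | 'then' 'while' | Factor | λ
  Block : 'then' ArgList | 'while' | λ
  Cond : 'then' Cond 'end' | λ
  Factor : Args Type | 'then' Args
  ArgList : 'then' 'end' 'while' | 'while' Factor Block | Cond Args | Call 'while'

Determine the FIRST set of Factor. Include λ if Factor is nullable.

{ 'end', 'then', λ }

From Factor : Args Type: Args, Type nullable, take FIRST(Args) ∪ FIRST(Type) = { 'end', 'then' }; also λ since the whole RHS is nullable.
Factor : 'then' Args contributes {'then'}.
Union: FIRST(Factor) = { 'end', 'then', λ }.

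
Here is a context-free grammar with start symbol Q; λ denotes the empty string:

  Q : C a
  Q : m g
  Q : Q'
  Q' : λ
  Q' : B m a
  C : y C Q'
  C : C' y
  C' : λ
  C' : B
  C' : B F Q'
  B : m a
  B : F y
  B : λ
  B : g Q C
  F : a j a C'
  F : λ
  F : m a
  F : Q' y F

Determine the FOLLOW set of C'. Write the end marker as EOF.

In C : C' y: add FIRST(y) = { y }.
In F : a j a C': C' is at the end, add FOLLOW(F) = { a, g, m, y }.
Union: FOLLOW(C') = { a, g, m, y }.

{ a, g, m, y }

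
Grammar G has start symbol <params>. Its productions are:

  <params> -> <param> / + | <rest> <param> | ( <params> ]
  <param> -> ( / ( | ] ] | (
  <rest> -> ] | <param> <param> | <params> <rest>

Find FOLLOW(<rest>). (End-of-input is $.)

In <params> -> <rest> <param>: add FIRST(<param>) = { (, ] }.
In <rest> -> <params> <rest>: <rest> is at the end, add FOLLOW(<rest>) = { (, ] }.
Union: FOLLOW(<rest>) = { (, ] }.

{ (, ] }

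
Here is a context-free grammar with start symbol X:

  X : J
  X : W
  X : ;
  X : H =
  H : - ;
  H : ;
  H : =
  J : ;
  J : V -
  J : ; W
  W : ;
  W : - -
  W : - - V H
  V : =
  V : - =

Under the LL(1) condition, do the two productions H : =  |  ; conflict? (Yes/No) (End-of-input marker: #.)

No

FIRST(=) = { = } and FIRST(;) = { ; }.
The FIRST sets are disjoint and neither alternative is nullable — no conflict.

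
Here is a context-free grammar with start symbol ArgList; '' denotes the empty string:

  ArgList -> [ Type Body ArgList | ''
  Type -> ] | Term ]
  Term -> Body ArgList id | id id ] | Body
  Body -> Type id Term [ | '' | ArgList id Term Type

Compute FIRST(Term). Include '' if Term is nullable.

{ [, ], id, '' }

From Term -> Body ArgList id: Body, ArgList nullable, take FIRST(Body) ∪ FIRST(ArgList) ∪ {id} = { [, ], id }.
Term -> id id ] contributes {id}.
From Term -> Body: add FIRST(Body) = { [, ], id, '' } (including '' since Body is nullable).
Union: FIRST(Term) = { [, ], id, '' }.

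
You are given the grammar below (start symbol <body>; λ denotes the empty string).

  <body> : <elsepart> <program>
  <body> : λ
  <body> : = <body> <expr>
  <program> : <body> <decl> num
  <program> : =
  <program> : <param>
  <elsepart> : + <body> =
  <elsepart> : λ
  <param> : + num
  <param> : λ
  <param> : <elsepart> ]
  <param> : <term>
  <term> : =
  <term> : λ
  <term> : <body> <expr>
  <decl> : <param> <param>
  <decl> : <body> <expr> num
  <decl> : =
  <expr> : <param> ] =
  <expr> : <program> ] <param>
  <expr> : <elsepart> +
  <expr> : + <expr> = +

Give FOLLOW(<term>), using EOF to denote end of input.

{ EOF, +, =, ], num }

In <param> : <term>: <term> is at the end, add FOLLOW(<param>) = { EOF, +, =, ], num }.
Union: FOLLOW(<term>) = { EOF, +, =, ], num }.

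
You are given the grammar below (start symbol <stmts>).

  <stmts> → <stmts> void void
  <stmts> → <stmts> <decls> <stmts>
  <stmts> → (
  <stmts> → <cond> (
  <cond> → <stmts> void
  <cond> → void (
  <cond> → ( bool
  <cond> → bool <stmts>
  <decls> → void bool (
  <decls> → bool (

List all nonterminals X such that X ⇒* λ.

No nonterminal has an empty production or an RHS whose symbols are all nullable.

{ } (none)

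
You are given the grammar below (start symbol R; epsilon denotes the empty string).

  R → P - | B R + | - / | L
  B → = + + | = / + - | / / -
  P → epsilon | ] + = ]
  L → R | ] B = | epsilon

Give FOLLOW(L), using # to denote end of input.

In R → L: L is at the end, add FOLLOW(R) = { #, + }.
Union: FOLLOW(L) = { #, + }.

{ #, + }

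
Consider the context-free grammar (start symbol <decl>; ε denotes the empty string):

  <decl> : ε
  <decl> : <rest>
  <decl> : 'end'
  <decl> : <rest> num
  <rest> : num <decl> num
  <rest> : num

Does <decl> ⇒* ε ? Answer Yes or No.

Yes

<decl> has an ε-production, so <decl> ⇒ ε.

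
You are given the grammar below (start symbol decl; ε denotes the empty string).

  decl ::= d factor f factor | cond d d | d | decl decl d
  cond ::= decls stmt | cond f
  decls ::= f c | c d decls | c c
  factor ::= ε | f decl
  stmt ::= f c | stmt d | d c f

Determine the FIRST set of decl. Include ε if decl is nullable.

{ c, d, f }

decl ::= d factor f factor contributes {d}.
From decl ::= cond d d: add FIRST(cond) = { c, f }.
decl ::= d contributes {d}.
From decl ::= decl decl d: add FIRST(decl) = { c, d, f }.
Union: FIRST(decl) = { c, d, f }.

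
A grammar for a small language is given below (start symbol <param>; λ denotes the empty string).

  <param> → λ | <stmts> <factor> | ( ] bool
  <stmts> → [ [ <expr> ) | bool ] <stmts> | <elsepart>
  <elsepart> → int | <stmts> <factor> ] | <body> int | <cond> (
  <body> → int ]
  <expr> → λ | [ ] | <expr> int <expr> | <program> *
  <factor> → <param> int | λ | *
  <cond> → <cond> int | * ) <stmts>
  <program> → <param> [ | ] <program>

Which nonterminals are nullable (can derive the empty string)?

{ <expr>, <factor>, <param> }

Directly nullable (have an λ-production): <param>, <expr>, <factor>.
No other nonterminal has a production whose RHS symbols are all nullable.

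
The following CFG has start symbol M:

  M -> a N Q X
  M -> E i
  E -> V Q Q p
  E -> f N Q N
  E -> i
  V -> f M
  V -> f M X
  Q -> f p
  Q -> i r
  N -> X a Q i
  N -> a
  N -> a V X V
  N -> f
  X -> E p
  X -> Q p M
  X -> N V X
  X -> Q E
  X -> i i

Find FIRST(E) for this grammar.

{ f, i }

From E -> V Q Q p: add FIRST(V) = { f }.
E -> f N Q N contributes {f}.
E -> i contributes {i}.
Union: FIRST(E) = { f, i }.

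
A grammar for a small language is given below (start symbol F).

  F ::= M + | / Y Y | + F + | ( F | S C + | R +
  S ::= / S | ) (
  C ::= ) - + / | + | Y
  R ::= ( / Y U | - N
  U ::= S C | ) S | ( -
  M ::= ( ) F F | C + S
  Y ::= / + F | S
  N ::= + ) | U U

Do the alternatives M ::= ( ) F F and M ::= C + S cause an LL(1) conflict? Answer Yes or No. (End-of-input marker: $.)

No

FIRST(( ) F F) = { ( } and FIRST(C + S) = { ), +, / }.
The FIRST sets are disjoint and neither alternative is nullable — no conflict.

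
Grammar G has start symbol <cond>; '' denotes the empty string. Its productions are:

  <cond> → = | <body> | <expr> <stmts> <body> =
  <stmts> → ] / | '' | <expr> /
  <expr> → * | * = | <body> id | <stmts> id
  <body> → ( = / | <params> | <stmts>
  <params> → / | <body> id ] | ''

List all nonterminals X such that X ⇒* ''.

{ <body>, <cond>, <params>, <stmts> }

Directly nullable (have an ''-production): <stmts>, <params>.
<cond> → <body> with every symbol nullable, so <cond> is nullable.
<body> → <params> with every symbol nullable, so <body> is nullable.
No other nonterminal has a production whose RHS symbols are all nullable.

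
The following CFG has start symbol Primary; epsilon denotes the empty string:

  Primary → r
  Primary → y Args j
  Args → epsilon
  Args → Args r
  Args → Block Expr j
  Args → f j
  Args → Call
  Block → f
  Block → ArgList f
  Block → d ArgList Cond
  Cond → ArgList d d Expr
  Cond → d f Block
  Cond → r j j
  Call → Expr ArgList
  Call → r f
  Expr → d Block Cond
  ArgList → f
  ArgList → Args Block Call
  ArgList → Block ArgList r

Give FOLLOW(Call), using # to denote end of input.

In Args → Call: Call is at the end, add FOLLOW(Args) = { d, f, j, r }.
In ArgList → Args Block Call: Call is at the end, add FOLLOW(ArgList) = { d, f, j, r }.
Union: FOLLOW(Call) = { d, f, j, r }.

{ d, f, j, r }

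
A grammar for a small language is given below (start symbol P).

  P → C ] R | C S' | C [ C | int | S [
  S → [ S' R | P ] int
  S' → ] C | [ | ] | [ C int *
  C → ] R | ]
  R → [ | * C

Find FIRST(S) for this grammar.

{ [, ], int }

S → [ S' R contributes {[}.
From S → P ] int: add FIRST(P) = { [, ], int }.
Union: FIRST(S) = { [, ], int }.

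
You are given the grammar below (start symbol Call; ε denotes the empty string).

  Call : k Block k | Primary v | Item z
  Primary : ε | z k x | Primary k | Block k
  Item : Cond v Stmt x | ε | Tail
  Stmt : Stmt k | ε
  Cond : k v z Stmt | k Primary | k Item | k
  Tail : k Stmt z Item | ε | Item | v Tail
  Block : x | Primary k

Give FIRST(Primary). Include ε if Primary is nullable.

{ k, x, z, ε }

Primary : ε contributes ε.
Primary : z k x contributes {z}.
From Primary : Primary k: Primary nullable, take FIRST(Primary) ∪ {k} = { k, x, z }.
From Primary : Block k: add FIRST(Block) = { k, x, z }.
Union: FIRST(Primary) = { k, x, z, ε }.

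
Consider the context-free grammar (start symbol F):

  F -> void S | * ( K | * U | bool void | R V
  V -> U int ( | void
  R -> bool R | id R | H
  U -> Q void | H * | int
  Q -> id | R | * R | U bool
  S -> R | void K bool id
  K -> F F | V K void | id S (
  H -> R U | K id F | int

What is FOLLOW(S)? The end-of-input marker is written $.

{ $, (, *, bool, id, int, void }

In F -> void S: S is at the end, add FOLLOW(F) = { $, (, *, bool, id, int, void }.
In K -> id S (: add FIRST(() = { ( }.
Union: FOLLOW(S) = { $, (, *, bool, id, int, void }.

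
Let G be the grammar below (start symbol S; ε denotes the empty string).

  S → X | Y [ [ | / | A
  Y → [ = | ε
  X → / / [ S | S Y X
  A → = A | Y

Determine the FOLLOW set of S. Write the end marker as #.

{ #, /, =, [ }

S is the start symbol, so # ∈ FOLLOW(S).
In X → / / [ S: S is at the end, add FOLLOW(X) = { #, /, =, [ }.
In X → S Y X: add FIRST(Y X) = { /, =, [ }.
Union: FOLLOW(S) = { #, /, =, [ }.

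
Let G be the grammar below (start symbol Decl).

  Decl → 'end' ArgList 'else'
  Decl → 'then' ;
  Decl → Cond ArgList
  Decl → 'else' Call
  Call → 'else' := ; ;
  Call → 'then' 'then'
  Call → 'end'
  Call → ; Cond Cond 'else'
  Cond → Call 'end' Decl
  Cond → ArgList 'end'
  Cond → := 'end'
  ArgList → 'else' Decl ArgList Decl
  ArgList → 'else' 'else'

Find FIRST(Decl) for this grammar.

Decl → 'end' ArgList 'else' contributes {'end'}.
Decl → 'then' ; contributes {'then'}.
From Decl → Cond ArgList: add FIRST(Cond) = { 'else', 'end', 'then', :=, ; }.
Decl → 'else' Call contributes {'else'}.
Union: FIRST(Decl) = { 'else', 'end', 'then', :=, ; }.

{ 'else', 'end', 'then', :=, ; }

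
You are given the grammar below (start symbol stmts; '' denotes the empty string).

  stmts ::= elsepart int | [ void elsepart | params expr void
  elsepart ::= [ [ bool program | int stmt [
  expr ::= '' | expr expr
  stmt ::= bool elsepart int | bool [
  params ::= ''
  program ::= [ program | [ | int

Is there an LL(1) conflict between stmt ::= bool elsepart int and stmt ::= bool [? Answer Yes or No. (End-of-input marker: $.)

Yes

FIRST(bool elsepart int) = { bool } and FIRST(bool [) = { bool }.
Both contain bool, so the two alternatives are not disjoint — LL(1) conflict.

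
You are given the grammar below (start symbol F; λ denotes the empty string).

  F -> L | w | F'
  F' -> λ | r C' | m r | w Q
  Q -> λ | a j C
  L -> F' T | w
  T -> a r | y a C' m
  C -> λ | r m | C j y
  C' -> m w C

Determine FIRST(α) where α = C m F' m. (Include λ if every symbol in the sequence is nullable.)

{ j, m, r }

Add FIRST(C)\{λ} = { j, r }; C is nullable, continue.
m is a terminal; add {m} and stop.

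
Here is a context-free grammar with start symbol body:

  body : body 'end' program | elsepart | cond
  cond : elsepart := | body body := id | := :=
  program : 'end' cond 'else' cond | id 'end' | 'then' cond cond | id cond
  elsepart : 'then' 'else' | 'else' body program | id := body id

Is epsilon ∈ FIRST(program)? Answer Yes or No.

No

No nonterminal in this grammar is nullable.
No production of program has an RHS whose symbols are all nullable, so program is not nullable.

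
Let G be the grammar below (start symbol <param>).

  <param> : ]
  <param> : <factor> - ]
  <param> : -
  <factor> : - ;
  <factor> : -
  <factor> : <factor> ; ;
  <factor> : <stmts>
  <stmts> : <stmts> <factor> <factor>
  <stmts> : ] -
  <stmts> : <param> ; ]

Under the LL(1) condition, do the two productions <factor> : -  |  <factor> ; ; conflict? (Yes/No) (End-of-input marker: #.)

FIRST(-) = { - } and FIRST(<factor> ; ;) = { -, ] }.
Both contain -, so the two alternatives are not disjoint — LL(1) conflict.

Yes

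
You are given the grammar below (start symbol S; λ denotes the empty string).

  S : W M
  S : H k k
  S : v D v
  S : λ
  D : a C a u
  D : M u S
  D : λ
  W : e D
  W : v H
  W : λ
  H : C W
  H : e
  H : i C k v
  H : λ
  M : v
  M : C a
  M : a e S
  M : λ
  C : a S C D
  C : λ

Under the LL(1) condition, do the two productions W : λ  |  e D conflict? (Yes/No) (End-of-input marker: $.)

Yes

FIRST(λ) = { λ } and FIRST(e D) = { e }.
The first alternative is nullable and FOLLOW(W) = { $, a, e, k, u, v } shares e with FIRST of the second — conflict.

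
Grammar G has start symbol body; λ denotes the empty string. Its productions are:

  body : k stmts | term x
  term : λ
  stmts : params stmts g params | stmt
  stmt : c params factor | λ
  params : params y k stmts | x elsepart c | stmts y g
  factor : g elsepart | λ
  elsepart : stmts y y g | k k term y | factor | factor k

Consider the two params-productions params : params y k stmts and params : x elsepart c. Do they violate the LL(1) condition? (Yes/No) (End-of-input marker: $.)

Yes

FIRST(params y k stmts) = { c, x, y } and FIRST(x elsepart c) = { x }.
Both contain x, so the two alternatives are not disjoint — LL(1) conflict.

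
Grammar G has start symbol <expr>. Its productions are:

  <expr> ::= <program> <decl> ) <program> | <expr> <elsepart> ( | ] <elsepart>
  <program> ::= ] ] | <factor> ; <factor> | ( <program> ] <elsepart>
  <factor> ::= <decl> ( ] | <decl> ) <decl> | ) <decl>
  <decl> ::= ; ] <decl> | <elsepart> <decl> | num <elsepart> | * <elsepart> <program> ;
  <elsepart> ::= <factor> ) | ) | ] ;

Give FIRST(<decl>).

<decl> ::= ; ] <decl> contributes {;}.
From <decl> ::= <elsepart> <decl>: add FIRST(<elsepart>) = { ), *, ;, ], num }.
<decl> ::= num <elsepart> contributes {num}.
<decl> ::= * <elsepart> <program> ; contributes {*}.
Union: FIRST(<decl>) = { ), *, ;, ], num }.

{ ), *, ;, ], num }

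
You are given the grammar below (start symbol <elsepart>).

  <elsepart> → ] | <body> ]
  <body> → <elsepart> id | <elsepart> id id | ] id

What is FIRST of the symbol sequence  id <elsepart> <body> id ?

{ id }

id is a terminal; add {id} and stop.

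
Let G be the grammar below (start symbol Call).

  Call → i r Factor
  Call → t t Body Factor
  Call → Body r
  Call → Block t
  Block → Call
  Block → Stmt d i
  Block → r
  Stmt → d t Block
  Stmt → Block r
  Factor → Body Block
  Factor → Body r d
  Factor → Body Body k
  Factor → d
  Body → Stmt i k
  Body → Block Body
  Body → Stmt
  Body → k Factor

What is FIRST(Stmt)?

Stmt → d t Block contributes {d}.
From Stmt → Block r: add FIRST(Block) = { d, i, k, r, t }.
Union: FIRST(Stmt) = { d, i, k, r, t }.

{ d, i, k, r, t }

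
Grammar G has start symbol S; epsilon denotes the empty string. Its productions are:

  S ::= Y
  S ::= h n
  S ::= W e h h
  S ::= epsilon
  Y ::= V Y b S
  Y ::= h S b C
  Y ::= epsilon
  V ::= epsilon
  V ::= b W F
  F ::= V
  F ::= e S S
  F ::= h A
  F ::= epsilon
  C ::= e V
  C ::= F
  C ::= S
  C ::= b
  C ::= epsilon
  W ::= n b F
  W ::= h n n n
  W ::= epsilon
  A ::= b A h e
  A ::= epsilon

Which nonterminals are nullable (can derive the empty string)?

{ A, C, F, S, V, W, Y }

Directly nullable (have an epsilon-production): S, Y, V, F, C, W, A.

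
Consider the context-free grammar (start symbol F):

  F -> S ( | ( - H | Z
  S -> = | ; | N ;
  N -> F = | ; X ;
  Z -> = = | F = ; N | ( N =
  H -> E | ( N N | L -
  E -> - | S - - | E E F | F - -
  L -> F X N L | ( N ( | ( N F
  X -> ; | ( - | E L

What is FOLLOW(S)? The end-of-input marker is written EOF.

In F -> S (: add FIRST(() = { ( }.
In E -> S - -: add FIRST(- -) = { - }.
Union: FOLLOW(S) = { (, - }.

{ (, - }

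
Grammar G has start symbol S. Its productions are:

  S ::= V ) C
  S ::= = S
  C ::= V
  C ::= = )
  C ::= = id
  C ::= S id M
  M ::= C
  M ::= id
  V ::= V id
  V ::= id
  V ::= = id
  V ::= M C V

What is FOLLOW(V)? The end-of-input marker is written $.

In S ::= V ) C: add FIRST() C) = { ) }.
In C ::= V: V is at the end, add FOLLOW(C) = { $, =, id }.
In V ::= V id: add FIRST(id) = { id }.
In V ::= M C V: V is at the end, add FOLLOW(V) = { $, ), =, id }.
Union: FOLLOW(V) = { $, ), =, id }.

{ $, ), =, id }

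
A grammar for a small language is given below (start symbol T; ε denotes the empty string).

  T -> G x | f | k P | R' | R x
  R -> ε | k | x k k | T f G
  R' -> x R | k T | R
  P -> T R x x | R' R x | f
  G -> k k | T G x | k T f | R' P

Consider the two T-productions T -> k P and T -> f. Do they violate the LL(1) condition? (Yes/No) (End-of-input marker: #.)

No

FIRST(k P) = { k } and FIRST(f) = { f }.
The FIRST sets are disjoint and neither alternative is nullable — no conflict.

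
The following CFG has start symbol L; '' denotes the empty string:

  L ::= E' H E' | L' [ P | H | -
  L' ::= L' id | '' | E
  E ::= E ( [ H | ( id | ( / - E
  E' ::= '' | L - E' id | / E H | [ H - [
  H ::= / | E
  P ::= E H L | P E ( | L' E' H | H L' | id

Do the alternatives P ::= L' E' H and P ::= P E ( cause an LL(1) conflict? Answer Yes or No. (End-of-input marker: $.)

Yes

FIRST(L' E' H) = { (, -, /, [, id } and FIRST(P E () = { (, -, /, [, id }.
Both contain (, so the two alternatives are not disjoint — LL(1) conflict.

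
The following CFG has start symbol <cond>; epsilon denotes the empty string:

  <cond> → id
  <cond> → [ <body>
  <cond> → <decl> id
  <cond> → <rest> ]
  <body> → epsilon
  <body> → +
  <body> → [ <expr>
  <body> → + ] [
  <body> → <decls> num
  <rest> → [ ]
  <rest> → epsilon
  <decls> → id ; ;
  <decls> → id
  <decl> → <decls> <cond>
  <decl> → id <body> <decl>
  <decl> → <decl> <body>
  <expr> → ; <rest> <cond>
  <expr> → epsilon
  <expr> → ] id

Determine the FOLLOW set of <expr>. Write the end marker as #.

{ #, +, [, id }

In <body> → [ <expr>: <expr> is at the end, add FOLLOW(<body>) = { #, +, [, id }.
Union: FOLLOW(<expr>) = { #, +, [, id }.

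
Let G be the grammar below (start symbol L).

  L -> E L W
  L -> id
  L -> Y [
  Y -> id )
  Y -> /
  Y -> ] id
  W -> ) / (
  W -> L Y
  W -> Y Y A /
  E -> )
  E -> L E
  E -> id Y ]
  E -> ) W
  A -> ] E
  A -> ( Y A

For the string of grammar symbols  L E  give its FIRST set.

Add FIRST(L) = { ), /, ], id }; L is not nullable, stop.

{ ), /, ], id }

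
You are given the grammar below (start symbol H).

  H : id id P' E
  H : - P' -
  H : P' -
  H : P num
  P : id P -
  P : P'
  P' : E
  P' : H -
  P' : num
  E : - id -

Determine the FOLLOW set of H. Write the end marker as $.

H is the start symbol, so $ ∈ FOLLOW(H).
In P' : H -: add FIRST(-) = { - }.
Union: FOLLOW(H) = { $, - }.

{ $, - }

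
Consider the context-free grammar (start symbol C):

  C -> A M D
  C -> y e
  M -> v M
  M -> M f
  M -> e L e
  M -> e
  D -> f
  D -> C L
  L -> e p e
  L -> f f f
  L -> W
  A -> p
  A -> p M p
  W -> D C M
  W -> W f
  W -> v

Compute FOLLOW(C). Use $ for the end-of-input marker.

{ $, e, f, p, v, y }

C is the start symbol, so $ ∈ FOLLOW(C).
In D -> C L: add FIRST(L) = { e, f, p, v, y }.
In W -> D C M: add FIRST(M) = { e, v }.
Union: FOLLOW(C) = { $, e, f, p, v, y }.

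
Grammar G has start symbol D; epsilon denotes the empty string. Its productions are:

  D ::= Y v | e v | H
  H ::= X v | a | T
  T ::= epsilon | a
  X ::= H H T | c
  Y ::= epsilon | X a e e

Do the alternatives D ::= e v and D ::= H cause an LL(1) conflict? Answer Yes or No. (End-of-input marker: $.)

FIRST(e v) = { e } and FIRST(H) = { a, c, v, epsilon }.
The second is nullable but FOLLOW(D) = { $ } is disjoint from FIRST of the first.

No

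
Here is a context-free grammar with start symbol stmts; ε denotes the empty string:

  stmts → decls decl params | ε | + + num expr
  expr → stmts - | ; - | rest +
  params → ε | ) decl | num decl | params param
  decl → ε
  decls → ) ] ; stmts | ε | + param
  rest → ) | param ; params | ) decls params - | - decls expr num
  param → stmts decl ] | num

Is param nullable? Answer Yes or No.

No

Nullable nonterminals: decl, decls, params, stmts.
No production of param has an RHS whose symbols are all nullable, so param is not nullable.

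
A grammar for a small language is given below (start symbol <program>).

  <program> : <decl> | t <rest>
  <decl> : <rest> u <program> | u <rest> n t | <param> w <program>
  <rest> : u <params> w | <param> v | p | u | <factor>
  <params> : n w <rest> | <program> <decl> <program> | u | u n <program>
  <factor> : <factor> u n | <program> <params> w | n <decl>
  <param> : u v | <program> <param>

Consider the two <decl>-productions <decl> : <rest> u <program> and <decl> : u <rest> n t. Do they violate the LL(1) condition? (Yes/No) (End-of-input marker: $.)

Yes

FIRST(<rest> u <program>) = { n, p, t, u } and FIRST(u <rest> n t) = { u }.
Both contain u, so the two alternatives are not disjoint — LL(1) conflict.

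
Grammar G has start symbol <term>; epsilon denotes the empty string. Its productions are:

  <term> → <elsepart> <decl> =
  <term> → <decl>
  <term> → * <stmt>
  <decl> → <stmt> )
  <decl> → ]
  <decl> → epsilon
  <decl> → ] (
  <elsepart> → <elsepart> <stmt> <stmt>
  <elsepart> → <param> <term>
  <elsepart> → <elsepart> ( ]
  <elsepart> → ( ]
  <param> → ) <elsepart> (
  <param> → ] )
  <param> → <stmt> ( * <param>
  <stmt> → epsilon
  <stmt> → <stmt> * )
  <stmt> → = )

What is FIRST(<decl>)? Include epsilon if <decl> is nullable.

From <decl> → <stmt> ): <stmt> nullable, take FIRST(<stmt>) ∪ {)} = { ), *, = }.
<decl> → ] contributes {]}.
<decl> → epsilon contributes epsilon.
<decl> → ] ( contributes {]}.
Union: FIRST(<decl>) = { ), *, =, ], epsilon }.

{ ), *, =, ], epsilon }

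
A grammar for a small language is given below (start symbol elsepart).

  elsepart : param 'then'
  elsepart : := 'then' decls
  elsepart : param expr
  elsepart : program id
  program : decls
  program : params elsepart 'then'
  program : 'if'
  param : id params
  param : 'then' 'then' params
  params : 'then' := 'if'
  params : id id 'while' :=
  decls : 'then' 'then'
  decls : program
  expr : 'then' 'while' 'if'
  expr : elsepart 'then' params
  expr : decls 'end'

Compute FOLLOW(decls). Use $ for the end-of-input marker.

{ $, 'end', 'then', id }

In elsepart : := 'then' decls: decls is at the end, add FOLLOW(elsepart) = { $, 'then' }.
In program : decls: decls is at the end, add FOLLOW(program) = { $, 'end', 'then', id }.
In expr : decls 'end': add FIRST('end') = { 'end' }.
Union: FOLLOW(decls) = { $, 'end', 'then', id }.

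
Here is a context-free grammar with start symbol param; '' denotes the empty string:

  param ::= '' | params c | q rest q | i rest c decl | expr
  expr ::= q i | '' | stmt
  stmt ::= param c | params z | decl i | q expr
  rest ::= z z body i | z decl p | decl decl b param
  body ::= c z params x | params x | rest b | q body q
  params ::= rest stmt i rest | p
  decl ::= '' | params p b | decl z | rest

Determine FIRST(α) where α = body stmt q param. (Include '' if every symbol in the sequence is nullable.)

Add FIRST(body) = { b, c, p, q, z }; body is not nullable, stop.

{ b, c, p, q, z }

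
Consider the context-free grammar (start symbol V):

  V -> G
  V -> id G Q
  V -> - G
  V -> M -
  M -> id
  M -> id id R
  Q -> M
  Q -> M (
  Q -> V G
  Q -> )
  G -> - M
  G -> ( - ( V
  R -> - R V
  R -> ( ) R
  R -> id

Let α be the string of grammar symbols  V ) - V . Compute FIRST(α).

Add FIRST(V) = { (, -, id }; V is not nullable, stop.

{ (, -, id }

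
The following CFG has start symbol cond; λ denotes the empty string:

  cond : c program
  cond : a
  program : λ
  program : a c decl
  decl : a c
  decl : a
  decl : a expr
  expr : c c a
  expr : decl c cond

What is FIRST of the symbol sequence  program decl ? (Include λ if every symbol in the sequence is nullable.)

{ a }

Add FIRST(program)\{λ} = { a }; program is nullable, continue.
Add FIRST(decl) = { a }; decl is not nullable, stop.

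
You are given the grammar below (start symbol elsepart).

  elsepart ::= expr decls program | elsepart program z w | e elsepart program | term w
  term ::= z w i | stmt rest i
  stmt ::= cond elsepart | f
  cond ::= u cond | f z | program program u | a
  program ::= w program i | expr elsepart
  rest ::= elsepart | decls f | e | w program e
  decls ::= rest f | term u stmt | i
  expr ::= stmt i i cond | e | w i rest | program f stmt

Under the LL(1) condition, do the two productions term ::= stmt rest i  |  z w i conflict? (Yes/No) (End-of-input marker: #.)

FIRST(stmt rest i) = { a, e, f, u, w } and FIRST(z w i) = { z }.
The FIRST sets are disjoint and neither alternative is nullable — no conflict.

No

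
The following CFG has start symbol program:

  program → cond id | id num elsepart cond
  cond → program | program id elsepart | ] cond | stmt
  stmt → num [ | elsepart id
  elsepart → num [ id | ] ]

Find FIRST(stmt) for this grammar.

stmt → num [ contributes {num}.
From stmt → elsepart id: add FIRST(elsepart) = { ], num }.
Union: FIRST(stmt) = { ], num }.

{ ], num }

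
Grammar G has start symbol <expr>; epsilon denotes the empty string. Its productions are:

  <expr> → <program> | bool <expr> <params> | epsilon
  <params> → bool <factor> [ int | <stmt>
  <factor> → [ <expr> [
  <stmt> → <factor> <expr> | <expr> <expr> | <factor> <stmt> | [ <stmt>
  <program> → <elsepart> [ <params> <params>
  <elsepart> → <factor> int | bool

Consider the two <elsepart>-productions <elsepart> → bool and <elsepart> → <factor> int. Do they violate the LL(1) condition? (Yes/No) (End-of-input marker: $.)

No

FIRST(bool) = { bool } and FIRST(<factor> int) = { [ }.
The FIRST sets are disjoint and neither alternative is nullable — no conflict.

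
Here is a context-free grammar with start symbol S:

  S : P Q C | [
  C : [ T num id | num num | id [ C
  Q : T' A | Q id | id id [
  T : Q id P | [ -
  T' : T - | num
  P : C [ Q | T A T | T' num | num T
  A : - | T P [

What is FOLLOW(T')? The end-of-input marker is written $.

In Q : T' A: add FIRST(A) = { -, [, id, num }.
In P : T' num: add FIRST(num) = { num }.
Union: FOLLOW(T') = { -, [, id, num }.

{ -, [, id, num }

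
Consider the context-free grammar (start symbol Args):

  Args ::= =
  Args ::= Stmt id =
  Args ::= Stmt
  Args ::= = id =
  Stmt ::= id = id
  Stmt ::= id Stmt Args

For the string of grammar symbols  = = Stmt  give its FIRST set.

= is a terminal; add {=} and stop.

{ = }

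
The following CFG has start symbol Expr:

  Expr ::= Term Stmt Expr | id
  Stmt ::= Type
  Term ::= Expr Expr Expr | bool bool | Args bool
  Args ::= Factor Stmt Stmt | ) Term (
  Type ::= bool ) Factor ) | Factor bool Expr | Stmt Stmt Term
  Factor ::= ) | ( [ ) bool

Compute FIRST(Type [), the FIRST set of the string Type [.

Add FIRST(Type) = { (, ), bool }; Type is not nullable, stop.

{ (, ), bool }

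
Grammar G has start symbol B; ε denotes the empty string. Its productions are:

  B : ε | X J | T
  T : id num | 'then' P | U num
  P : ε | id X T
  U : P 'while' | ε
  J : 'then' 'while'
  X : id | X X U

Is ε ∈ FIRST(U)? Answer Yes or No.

U has an ε-production, so U ⇒ ε.

Yes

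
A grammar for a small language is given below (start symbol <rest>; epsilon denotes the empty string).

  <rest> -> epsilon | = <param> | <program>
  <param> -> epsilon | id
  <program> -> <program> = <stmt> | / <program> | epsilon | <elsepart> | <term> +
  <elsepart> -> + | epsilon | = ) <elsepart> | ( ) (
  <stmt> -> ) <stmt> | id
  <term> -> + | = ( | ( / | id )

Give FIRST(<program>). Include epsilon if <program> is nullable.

{ (, +, /, =, id, epsilon }

From <program> -> <program> = <stmt>: <program> nullable, take FIRST(<program>) ∪ {=} = { (, +, /, =, id }.
<program> -> / <program> contributes {/}.
<program> -> epsilon contributes epsilon.
From <program> -> <elsepart>: add FIRST(<elsepart>) = { (, +, =, epsilon } (including epsilon since <elsepart> is nullable).
From <program> -> <term> +: add FIRST(<term>) = { (, +, =, id }.
Union: FIRST(<program>) = { (, +, /, =, id, epsilon }.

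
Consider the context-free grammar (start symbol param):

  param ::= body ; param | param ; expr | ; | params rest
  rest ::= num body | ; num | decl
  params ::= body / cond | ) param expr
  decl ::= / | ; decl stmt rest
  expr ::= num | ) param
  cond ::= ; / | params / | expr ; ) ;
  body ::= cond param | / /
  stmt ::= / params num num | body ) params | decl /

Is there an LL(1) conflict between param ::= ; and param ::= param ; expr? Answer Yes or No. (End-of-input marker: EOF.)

Yes

FIRST(;) = { ; } and FIRST(param ; expr) = { ), /, ;, num }.
Both contain ;, so the two alternatives are not disjoint — LL(1) conflict.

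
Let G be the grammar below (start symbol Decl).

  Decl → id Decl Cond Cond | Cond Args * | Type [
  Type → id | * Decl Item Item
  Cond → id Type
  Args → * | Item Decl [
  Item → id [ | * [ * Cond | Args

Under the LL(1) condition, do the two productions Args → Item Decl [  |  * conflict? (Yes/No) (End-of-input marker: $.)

FIRST(Item Decl [) = { *, id } and FIRST(*) = { * }.
Both contain *, so the two alternatives are not disjoint — LL(1) conflict.

Yes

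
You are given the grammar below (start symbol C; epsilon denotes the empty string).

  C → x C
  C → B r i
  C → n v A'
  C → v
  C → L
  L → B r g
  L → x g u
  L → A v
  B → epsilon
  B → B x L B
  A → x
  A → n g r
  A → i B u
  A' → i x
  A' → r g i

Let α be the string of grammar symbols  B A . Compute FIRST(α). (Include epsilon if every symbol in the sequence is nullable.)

{ i, n, x }

Add FIRST(B)\{epsilon} = { x }; B is nullable, continue.
Add FIRST(A) = { i, n, x }; A is not nullable, stop.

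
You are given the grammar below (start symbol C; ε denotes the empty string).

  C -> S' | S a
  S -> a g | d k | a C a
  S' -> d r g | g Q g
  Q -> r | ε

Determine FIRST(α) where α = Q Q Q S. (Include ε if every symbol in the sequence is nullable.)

Add FIRST(Q)\{ε} = { r }; Q is nullable, continue.
Add FIRST(Q)\{ε} = { r }; Q is nullable, continue.
Add FIRST(Q)\{ε} = { r }; Q is nullable, continue.
Add FIRST(S) = { a, d }; S is not nullable, stop.

{ a, d, r }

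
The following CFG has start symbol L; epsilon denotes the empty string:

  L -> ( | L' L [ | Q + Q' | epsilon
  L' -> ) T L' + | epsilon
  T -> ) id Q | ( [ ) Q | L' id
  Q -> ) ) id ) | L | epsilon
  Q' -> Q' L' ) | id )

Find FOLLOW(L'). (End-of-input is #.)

In L -> L' L [: add FIRST(L [) = { (, ), +, [ }.
In L' -> ) T L' +: add FIRST(+) = { + }.
In T -> L' id: add FIRST(id) = { id }.
In Q' -> Q' L' ): add FIRST()) = { ) }.
Union: FOLLOW(L') = { (, ), +, [, id }.

{ (, ), +, [, id }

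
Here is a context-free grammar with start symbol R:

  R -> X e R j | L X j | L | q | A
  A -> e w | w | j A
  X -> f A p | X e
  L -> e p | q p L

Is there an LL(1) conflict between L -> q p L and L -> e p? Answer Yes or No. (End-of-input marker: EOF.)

FIRST(q p L) = { q } and FIRST(e p) = { e }.
The FIRST sets are disjoint and neither alternative is nullable — no conflict.

No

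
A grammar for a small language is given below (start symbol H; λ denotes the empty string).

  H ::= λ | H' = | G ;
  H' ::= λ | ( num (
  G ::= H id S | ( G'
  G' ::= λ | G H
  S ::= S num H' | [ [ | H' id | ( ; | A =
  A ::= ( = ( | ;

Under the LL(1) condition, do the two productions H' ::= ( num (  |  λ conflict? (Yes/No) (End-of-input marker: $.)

Yes

FIRST(( num () = { ( } and FIRST(λ) = { λ }.
The second alternative is nullable and FOLLOW(H') = { (, ;, =, id, num } shares ( with FIRST of the first — conflict.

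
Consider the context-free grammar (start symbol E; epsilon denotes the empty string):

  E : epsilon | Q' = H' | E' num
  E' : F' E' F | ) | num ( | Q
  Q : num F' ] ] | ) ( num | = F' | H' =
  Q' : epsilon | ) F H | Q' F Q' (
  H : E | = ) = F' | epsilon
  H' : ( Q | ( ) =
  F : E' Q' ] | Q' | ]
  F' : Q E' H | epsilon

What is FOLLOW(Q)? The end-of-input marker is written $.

{ $, (, ), =, ], num }

In E' : Q: Q is at the end, add FOLLOW(E') = { $, (, ), =, ], num }.
In H' : ( Q: Q is at the end, add FOLLOW(H') = { $, (, ), =, ], num }.
In F' : Q E' H: add FIRST(E' H) = { (, ), =, num }.
Union: FOLLOW(Q) = { $, (, ), =, ], num }.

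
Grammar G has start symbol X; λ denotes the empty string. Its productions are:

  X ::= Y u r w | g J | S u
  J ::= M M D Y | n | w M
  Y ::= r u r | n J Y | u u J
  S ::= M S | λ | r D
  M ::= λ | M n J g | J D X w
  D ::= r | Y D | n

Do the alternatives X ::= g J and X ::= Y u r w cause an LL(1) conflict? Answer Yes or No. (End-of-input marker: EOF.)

No

FIRST(g J) = { g } and FIRST(Y u r w) = { n, r, u }.
The FIRST sets are disjoint and neither alternative is nullable — no conflict.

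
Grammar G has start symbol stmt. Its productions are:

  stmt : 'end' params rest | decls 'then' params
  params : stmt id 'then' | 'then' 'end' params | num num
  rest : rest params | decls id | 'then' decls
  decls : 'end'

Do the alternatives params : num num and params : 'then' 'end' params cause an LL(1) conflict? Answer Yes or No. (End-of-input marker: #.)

FIRST(num num) = { num } and FIRST('then' 'end' params) = { 'then' }.
The FIRST sets are disjoint and neither alternative is nullable — no conflict.

No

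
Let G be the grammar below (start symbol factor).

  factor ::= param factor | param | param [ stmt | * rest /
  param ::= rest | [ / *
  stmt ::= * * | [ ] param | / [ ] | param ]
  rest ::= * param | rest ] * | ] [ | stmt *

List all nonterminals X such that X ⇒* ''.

No nonterminal has an empty production or an RHS whose symbols are all nullable.

{ } (none)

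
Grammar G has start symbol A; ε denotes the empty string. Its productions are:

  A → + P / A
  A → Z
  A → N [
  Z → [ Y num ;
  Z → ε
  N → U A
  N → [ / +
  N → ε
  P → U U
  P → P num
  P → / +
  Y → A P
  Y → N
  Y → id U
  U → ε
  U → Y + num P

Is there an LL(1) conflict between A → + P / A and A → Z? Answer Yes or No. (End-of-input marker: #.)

FIRST(+ P / A) = { + } and FIRST(Z) = { [, ε }.
The second alternative is nullable and FOLLOW(A) = { #, +, /, [, id, num } shares + with FIRST of the first — conflict.

Yes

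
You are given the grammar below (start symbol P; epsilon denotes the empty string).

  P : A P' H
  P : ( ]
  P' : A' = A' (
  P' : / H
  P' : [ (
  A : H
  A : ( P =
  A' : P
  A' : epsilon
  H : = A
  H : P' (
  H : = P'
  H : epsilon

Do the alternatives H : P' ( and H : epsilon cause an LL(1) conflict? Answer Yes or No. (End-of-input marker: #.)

FIRST(P' () = { (, /, =, [ } and FIRST(epsilon) = { epsilon }.
The second alternative is nullable and FOLLOW(H) = { #, (, /, =, [ } shares ( with FIRST of the first — conflict.

Yes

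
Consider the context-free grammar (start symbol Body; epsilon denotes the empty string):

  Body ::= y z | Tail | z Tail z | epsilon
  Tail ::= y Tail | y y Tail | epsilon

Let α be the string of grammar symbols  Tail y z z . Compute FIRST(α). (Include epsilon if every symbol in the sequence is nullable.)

{ y }

Add FIRST(Tail)\{epsilon} = { y }; Tail is nullable, continue.
y is a terminal; add {y} and stop.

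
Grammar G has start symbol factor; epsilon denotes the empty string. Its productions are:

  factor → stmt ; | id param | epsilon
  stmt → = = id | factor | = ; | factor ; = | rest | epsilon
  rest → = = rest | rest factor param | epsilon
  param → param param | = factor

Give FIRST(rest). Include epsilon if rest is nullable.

rest → = = rest contributes {=}.
From rest → rest factor param: rest, factor nullable, take FIRST(rest) ∪ FIRST(factor) ∪ FIRST(param) = { ;, =, id }.
rest → epsilon contributes epsilon.
Union: FIRST(rest) = { ;, =, id, epsilon }.

{ ;, =, id, epsilon }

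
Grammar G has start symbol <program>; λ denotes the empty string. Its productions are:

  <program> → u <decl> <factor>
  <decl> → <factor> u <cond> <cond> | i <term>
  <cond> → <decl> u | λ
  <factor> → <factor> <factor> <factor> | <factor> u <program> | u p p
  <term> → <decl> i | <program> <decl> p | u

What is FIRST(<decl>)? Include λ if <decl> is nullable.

{ i, u }

From <decl> → <factor> u <cond> <cond>: add FIRST(<factor>) = { u }.
<decl> → i <term> contributes {i}.
Union: FIRST(<decl>) = { i, u }.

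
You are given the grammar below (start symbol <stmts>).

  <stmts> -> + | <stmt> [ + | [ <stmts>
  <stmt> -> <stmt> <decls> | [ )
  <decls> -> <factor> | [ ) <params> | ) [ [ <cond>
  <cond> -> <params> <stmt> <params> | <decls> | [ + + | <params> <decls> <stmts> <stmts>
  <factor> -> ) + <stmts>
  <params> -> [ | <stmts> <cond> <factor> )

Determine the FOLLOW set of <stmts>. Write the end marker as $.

{ $, ), +, [ }

<stmts> is the start symbol, so $ ∈ FOLLOW(<stmts>).
In <stmts> -> [ <stmts>: <stmts> is at the end, add FOLLOW(<stmts>) = { $, ), +, [ }.
In <cond> -> <params> <decls> <stmts> <stmts>: add FIRST(<stmts>) = { +, [ }.
In <cond> -> <params> <decls> <stmts> <stmts>: <stmts> is at the end, add FOLLOW(<cond>) = { ), +, [ }.
In <factor> -> ) + <stmts>: <stmts> is at the end, add FOLLOW(<factor>) = { ), +, [ }.
In <params> -> <stmts> <cond> <factor> ): add FIRST(<cond> <factor> )) = { ), +, [ }.
Union: FOLLOW(<stmts>) = { $, ), +, [ }.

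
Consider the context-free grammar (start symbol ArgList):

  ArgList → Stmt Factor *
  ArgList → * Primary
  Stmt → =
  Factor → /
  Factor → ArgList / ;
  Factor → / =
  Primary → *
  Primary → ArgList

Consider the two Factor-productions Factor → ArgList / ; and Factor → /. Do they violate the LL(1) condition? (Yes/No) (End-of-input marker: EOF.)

FIRST(ArgList / ;) = { *, = } and FIRST(/) = { / }.
The FIRST sets are disjoint and neither alternative is nullable — no conflict.

No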